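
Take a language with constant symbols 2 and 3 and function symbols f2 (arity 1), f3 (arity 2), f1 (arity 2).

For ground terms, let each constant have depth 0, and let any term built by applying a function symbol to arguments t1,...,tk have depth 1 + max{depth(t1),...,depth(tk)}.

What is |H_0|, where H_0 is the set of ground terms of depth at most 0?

2

Let N_k count ground terms of depth at most k. Each non-constant term of depth ≤ k is some function symbol applied to depth-≤(k−1) arguments, giving N_k = 2 + N_{k-1} + N_{k-1}^2 + N_{k-1}^2.
N_0 = 2
Explicitly: 2, 3.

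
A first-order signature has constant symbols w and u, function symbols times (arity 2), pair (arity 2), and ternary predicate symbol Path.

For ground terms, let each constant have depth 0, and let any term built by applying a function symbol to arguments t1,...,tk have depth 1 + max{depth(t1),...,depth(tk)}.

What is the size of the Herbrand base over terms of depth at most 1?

First count ground terms of depth ≤ 1.
If N_k denotes the number of depth-≤k ground terms, the 2 constants give N_0 = 2, and each function symbol of arity r contributes N_{k-1}^r new terms at level k: N_k = 2 + N_{k-1}^2 + N_{k-1}^2.
N_0 = 2
N_1 = 2 + 2^2 + 2^2 = 10
Explicitly: w, u, times(w, w), times(w, u), times(u, w), times(u, u), pair(w, w), pair(w, u), pair(u, w), pair(u, u).
So |H| = 10.
A ground atom is a predicate applied to a tuple of terms from H, so the count is the sum over predicates of |H|^arity:
  Path: 10^3 = 1000
Total ground atoms: 1000.

1000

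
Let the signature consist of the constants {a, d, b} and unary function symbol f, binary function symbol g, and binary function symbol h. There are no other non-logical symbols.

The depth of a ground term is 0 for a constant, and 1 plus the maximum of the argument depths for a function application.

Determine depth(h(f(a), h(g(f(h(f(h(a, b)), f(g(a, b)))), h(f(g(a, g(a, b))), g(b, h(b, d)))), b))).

depth(f(a)) = 1 + depth(a) = 1 + 0 = 1
depth(h(a, b)) = 1 + max(0, 0) = 1
depth(f(h(a, b))) = 1 + depth(h(a, b)) = 1 + 1 = 2
depth(g(a, b)) = 1 + max(0, 0) = 1
depth(f(g(a, b))) = 1 + depth(g(a, b)) = 1 + 1 = 2
depth(h(f(h(a, b)), f(g(a, b)))) = 1 + max(2, 2) = 3
depth(f(h(f(h(a, b)), f(g(a, b))))) = 1 + depth(h(f(h(a, b)), f(g(a, b)))) = 1 + 3 = 4
depth(g(a, g(a, b))) = 1 + max(0, 1) = 2
depth(f(g(a, g(a, b)))) = 1 + depth(g(a, g(a, b))) = 1 + 2 = 3
depth(h(b, d)) = 1 + max(0, 0) = 1
depth(g(b, h(b, d))) = 1 + max(0, 1) = 2
depth(h(f(g(a, g(a, b))), g(b, h(b, d)))) = 1 + max(3, 2) = 4
depth(g(f(h(f(h(a, b)), f(g(a, b)))), h(f(g(a, g(a, b))), g(b, h(b, d))))) = 1 + max(4, 4) = 5
depth(h(g(f(h(f(h(a, b)), f(g(a, b)))), h(f(g(a, g(a, b))), g(b, h(b, d)))), b)) = 1 + max(5, 0) = 6
depth(h(f(a), h(g(f(h(f(h(a, b)), f(g(a, b)))), h(f(g(a, g(a, b))), g(b, h(b, d)))), b))) = 1 + max(1, 6) = 7

7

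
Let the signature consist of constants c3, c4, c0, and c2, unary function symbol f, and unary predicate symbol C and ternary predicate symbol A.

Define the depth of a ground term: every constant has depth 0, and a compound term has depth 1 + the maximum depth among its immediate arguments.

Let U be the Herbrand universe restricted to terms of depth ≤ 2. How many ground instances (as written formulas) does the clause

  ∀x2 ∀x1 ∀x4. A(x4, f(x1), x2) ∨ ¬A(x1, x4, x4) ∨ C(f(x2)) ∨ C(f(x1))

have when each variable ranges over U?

1728

Ground terms of depth ≤ 2:
  Count level by level. With function symbols f/1, the terms of depth ≤ k are the 4 constants together with each function applied to depth-≤(k−1) tuples, so N_k = 4 + N_{k-1}.
  N_0 = 4
  N_1 = 4 + 4 = 8
  N_2 = 4 + 8 = 12
  Explicitly: c3, c4, c0, c2, f(c3), f(c4), f(c0), f(c2), f(f(c3)), f(f(c4)), f(f(c0)), f(f(c2)).
So there are 12 ground terms available for substitution.
The body mentions every one of the 3 quantified variables; since ground terms form a free algebra, no two substitutions collapse to the same formula.
Number of ground instances = 12^3 = 1728.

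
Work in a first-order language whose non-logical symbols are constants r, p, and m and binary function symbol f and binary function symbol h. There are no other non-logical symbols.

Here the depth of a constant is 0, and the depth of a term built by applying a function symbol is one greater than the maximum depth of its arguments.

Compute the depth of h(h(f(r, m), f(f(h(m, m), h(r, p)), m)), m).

depth(f(r, m)) = 1 + max(0, 0) = 1
depth(h(m, m)) = 1 + max(0, 0) = 1
depth(h(r, p)) = 1 + max(0, 0) = 1
depth(f(h(m, m), h(r, p))) = 1 + max(1, 1) = 2
depth(f(f(h(m, m), h(r, p)), m)) = 1 + max(2, 0) = 3
depth(h(f(r, m), f(f(h(m, m), h(r, p)), m))) = 1 + max(1, 3) = 4
depth(h(h(f(r, m), f(f(h(m, m), h(r, p)), m)), m)) = 1 + max(4, 0) = 5

5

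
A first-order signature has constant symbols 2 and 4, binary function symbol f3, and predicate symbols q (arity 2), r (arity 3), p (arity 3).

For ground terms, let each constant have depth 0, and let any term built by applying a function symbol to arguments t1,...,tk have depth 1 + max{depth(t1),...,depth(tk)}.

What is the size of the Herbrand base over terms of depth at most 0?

20

First count ground terms of depth ≤ 0.
Let N_k = |{terms of depth ≤ k}|. Then N_0 = 2 and N_k = 2 + N_{k-1}^2 for k ≥ 1 (one summand per function symbol, arity giving the exponent).
N_0 = 2
So |H| = 2.
Ground atoms are formed by filling each argument slot of a predicate with a term from H, so an r-ary predicate gives |H|^r atoms:
  q: 2^2 = 4;  r: 2^3 = 8;  p: 2^3 = 8
Total ground atoms: 4 + 8 + 8 = 20.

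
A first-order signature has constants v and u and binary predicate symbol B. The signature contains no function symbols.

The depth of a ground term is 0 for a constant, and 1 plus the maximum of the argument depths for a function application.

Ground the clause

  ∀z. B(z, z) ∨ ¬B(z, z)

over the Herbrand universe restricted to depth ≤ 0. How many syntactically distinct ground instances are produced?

2

Ground terms of depth ≤ 0:
  With no function symbols every ground term is a constant, so there are exactly 2 ground terms at every depth bound.
  N_0 = 2
So there are 2 ground terms available for substitution.
There is 1 variable to instantiate (z),  occurring in at least one literal, so different choices give different ground instances.
Number of ground instances = 2.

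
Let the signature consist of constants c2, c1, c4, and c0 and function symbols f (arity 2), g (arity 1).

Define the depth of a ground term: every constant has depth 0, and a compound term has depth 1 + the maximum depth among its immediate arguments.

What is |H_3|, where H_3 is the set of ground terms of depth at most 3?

Write N_k for the number of ground terms of depth ≤ k. A term of depth ≤ k is either a constant or a function symbol applied to arguments of depth ≤ k−1, so N_k = 4 + N_{k-1}^2 + N_{k-1}.
N_0 = 4
N_1 = 4 + 4^2 + 4 = 24
N_2 = 4 + 24^2 + 24 = 604
N_3 = 4 + 604^2 + 604 = 365424

365424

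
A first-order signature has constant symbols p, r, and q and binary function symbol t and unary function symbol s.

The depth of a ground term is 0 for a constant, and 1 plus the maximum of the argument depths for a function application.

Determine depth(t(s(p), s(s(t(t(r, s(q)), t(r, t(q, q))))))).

depth(s(p)) = 1 + depth(p) = 1 + 0 = 1
depth(s(q)) = 1 + depth(q) = 1 + 0 = 1
depth(t(r, s(q))) = 1 + max(0, 1) = 2
depth(t(q, q)) = 1 + max(0, 0) = 1
depth(t(r, t(q, q))) = 1 + max(0, 1) = 2
depth(t(t(r, s(q)), t(r, t(q, q)))) = 1 + max(2, 2) = 3
depth(s(t(t(r, s(q)), t(r, t(q, q))))) = 1 + depth(t(t(r, s(q)), t(r, t(q, q)))) = 1 + 3 = 4
depth(s(s(t(t(r, s(q)), t(r, t(q, q)))))) = 1 + depth(s(t(t(r, s(q)), t(r, t(q, q))))) = 1 + 4 = 5
depth(t(s(p), s(s(t(t(r, s(q)), t(r, t(q, q))))))) = 1 + max(1, 5) = 6

6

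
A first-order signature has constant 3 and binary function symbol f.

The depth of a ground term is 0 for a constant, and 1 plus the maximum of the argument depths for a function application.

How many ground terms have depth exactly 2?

Count level by level. With function symbols f/2, the terms of depth ≤ k are the 1 constant together with each function applied to depth-≤(k−1) tuples, so N_k = 1 + N_{k-1}^2.
N_0 = 1
N_1 = 1 + 1^2 = 2
N_2 = 1 + 2^2 = 5
Terms of depth exactly 2: N_2 − N_1 = 5 − 2 = 3.

3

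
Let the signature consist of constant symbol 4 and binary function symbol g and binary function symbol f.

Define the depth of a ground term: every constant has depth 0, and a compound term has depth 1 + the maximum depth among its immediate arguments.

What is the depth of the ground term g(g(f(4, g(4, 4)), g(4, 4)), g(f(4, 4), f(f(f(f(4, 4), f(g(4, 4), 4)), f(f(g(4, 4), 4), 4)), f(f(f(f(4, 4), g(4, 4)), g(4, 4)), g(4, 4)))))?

7

depth(g(4, 4)) = 1 + max(0, 0) = 1
depth(f(4, g(4, 4))) = 1 + max(0, 1) = 2
depth(g(f(4, g(4, 4)), g(4, 4))) = 1 + max(2, 1) = 3
depth(f(4, 4)) = 1 + max(0, 0) = 1
depth(f(g(4, 4), 4)) = 1 + max(1, 0) = 2
depth(f(f(4, 4), f(g(4, 4), 4))) = 1 + max(1, 2) = 3
depth(f(f(g(4, 4), 4), 4)) = 1 + max(2, 0) = 3
depth(f(f(f(4, 4), f(g(4, 4), 4)), f(f(g(4, 4), 4), 4))) = 1 + max(3, 3) = 4
depth(f(f(4, 4), g(4, 4))) = 1 + max(1, 1) = 2
depth(f(f(f(4, 4), g(4, 4)), g(4, 4))) = 1 + max(2, 1) = 3
depth(f(f(f(f(4, 4), g(4, 4)), g(4, 4)), g(4, 4))) = 1 + max(3, 1) = 4
depth(f(f(f(f(4, 4), f(g(4, 4), 4)), f(f(g(4, 4), 4), 4)), f(f(f(f(4, 4), g(4, 4)), g(4, 4)), g(4, 4)))) = 1 + max(4, 4) = 5
depth(g(f(4, 4), f(f(f(f(4, 4), f(g(4, 4), 4)), f(f(g(4, 4), 4), 4)), f(f(f(f(4, 4), g(4, 4)), g(4, 4)), g(4, 4))))) = 1 + max(1, 5) = 6
depth(g(g(f(4, g(4, 4)), g(4, 4)), g(f(4, 4), f(f(f(f(4, 4), f(g(4, 4), 4)), f(f(g(4, 4), 4), 4)), f(f(f(f(4, 4), g(4, 4)), g(4, 4)), g(4, 4)))))) = 1 + max(3, 6) = 7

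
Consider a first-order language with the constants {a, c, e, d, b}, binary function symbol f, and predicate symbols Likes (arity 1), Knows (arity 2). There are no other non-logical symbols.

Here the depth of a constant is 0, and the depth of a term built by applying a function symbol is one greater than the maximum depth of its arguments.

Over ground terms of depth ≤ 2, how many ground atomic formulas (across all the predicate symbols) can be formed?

First count ground terms of depth ≤ 2.
Write N_k for the number of ground terms of depth ≤ k. A term of depth ≤ k is either a constant or a function symbol applied to arguments of depth ≤ k−1, so N_k = 5 + N_{k-1}^2.
N_0 = 5
N_1 = 5 + 5^2 = 30
N_2 = 5 + 30^2 = 905
So |H| = 905.
For each predicate symbol, the number of ground atoms is |H| raised to its arity; summing:
  Likes: 905;  Knows: 905^2 = 819025
Total ground atoms: 905 + 819025 = 819930.

819930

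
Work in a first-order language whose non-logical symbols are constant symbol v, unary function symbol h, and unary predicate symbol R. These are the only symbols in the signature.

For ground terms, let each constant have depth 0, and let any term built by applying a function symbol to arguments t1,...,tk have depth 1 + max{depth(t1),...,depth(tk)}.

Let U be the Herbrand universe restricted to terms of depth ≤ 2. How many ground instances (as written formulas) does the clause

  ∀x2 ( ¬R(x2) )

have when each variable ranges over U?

Ground terms of depth ≤ 2:
  Count level by level. With function symbols h/1, the terms of depth ≤ k are the 1 constant together with each function applied to depth-≤(k−1) tuples, so N_k = 1 + N_{k-1}.
  N_0 = 1
  N_1 = 1 + 1 = 2
  N_2 = 1 + 2 = 3
So there are 3 ground terms available for substitution.
The clause has 1 distinct variable (x2), which appears in the body. In the free term algebra distinct substitutions yield syntactically distinct ground instances.
Number of ground instances = 3.

3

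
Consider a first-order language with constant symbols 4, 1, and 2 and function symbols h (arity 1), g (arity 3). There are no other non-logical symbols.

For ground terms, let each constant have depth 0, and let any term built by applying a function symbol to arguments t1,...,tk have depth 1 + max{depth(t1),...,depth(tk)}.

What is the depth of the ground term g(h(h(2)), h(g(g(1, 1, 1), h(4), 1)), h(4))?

4

depth(h(2)) = 1 + depth(2) = 1 + 0 = 1
depth(h(h(2))) = 1 + depth(h(2)) = 1 + 1 = 2
depth(g(1, 1, 1)) = 1 + max(0, 0, 0) = 1
depth(h(4)) = 1 + depth(4) = 1 + 0 = 1
depth(g(g(1, 1, 1), h(4), 1)) = 1 + max(1, 1, 0) = 2
depth(h(g(g(1, 1, 1), h(4), 1))) = 1 + depth(g(g(1, 1, 1), h(4), 1)) = 1 + 2 = 3
depth(g(h(h(2)), h(g(g(1, 1, 1), h(4), 1)), h(4))) = 1 + max(2, 3, 1) = 4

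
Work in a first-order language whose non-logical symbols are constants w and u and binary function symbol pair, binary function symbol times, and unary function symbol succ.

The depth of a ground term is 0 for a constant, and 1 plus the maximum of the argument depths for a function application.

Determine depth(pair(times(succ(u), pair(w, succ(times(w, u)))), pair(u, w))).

depth(succ(u)) = 1 + depth(u) = 1 + 0 = 1
depth(times(w, u)) = 1 + max(0, 0) = 1
depth(succ(times(w, u))) = 1 + depth(times(w, u)) = 1 + 1 = 2
depth(pair(w, succ(times(w, u)))) = 1 + max(0, 2) = 3
depth(times(succ(u), pair(w, succ(times(w, u))))) = 1 + max(1, 3) = 4
depth(pair(u, w)) = 1 + max(0, 0) = 1
depth(pair(times(succ(u), pair(w, succ(times(w, u)))), pair(u, w))) = 1 + max(4, 1) = 5

5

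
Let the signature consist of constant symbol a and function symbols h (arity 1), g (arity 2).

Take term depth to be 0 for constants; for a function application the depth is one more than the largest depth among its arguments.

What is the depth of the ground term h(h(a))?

2

depth(h(a)) = 1 + depth(a) = 1 + 0 = 1
depth(h(h(a))) = 1 + depth(h(a)) = 1 + 1 = 2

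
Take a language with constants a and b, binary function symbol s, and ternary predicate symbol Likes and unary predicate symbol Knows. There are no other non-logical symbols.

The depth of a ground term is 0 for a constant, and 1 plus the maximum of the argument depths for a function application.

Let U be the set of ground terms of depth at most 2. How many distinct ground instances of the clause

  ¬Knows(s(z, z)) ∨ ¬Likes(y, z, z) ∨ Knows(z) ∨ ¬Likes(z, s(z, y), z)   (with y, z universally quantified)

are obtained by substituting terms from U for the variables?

Ground terms of depth ≤ 2:
  Let N_k = |{terms of depth ≤ k}|. Then N_0 = 2 and N_k = 2 + N_{k-1}^2 for k ≥ 1 (one summand per function symbol, arity giving the exponent).
  N_0 = 2
  N_1 = 2 + 2^2 = 6
  N_2 = 2 + 6^2 = 38
So there are 38 ground terms available for substitution.
The body mentions every one of the 2 quantified variables; since ground terms form a free algebra, no two substitutions collapse to the same formula.
Number of ground instances = 38^2 = 1444.

1444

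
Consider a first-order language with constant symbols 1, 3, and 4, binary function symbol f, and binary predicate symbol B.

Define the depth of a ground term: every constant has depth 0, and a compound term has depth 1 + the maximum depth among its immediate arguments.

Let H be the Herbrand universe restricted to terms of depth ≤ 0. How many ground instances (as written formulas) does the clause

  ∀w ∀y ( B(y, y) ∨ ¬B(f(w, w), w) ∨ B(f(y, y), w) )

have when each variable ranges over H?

9

Ground terms of depth ≤ 0:
  Count level by level. With function symbols f/2, the terms of depth ≤ k are the 3 constants together with each function applied to depth-≤(k−1) tuples, so N_k = 3 + N_{k-1}^2.
  N_0 = 3
  Explicitly: 1, 3, 4.
So there are 3 ground terms available for substitution.
The body mentions every one of the 2 quantified variables; since ground terms form a free algebra, no two substitutions collapse to the same formula.
Number of ground instances = 3^2 = 9.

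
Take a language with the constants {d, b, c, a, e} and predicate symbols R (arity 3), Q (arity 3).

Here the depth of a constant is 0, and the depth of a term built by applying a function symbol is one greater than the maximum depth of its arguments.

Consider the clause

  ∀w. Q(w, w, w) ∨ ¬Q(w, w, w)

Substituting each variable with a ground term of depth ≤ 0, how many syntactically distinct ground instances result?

Ground terms of depth ≤ 0:
  With no function symbols every ground term is a constant, so there are exactly 5 ground terms at every depth bound.
  N_0 = 5
  Explicitly: d, b, c, a, e.
So there are 5 ground terms available for substitution.
The clause has 1 distinct variable (w), which appears in the body. In the free term algebra distinct substitutions yield syntactically distinct ground instances.
Number of ground instances = 5.

5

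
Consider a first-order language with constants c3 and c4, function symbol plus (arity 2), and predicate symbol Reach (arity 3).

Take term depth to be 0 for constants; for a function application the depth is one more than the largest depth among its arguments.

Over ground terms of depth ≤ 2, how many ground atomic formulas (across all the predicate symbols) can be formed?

54872

First count ground terms of depth ≤ 2.
Count level by level. With function symbols plus/2, the terms of depth ≤ k are the 2 constants together with each function applied to depth-≤(k−1) tuples, so N_k = 2 + N_{k-1}^2.
N_0 = 2
N_1 = 2 + 2^2 = 6
N_2 = 2 + 6^2 = 38
So |H| = 38.
Ground atoms are formed by filling each argument slot of a predicate with a term from H, so an r-ary predicate gives |H|^r atoms:
  Reach: 38^3 = 54872
Total ground atoms: 54872.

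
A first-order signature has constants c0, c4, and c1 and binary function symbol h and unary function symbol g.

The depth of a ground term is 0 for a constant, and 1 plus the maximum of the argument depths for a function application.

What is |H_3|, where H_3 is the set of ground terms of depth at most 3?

Let N_k = |{terms of depth ≤ k}|. Then N_0 = 3 and N_k = 3 + N_{k-1}^2 + N_{k-1} for k ≥ 1 (one summand per function symbol, arity giving the exponent).
N_0 = 3
N_1 = 3 + 3^2 + 3 = 15
N_2 = 3 + 15^2 + 15 = 243
N_3 = 3 + 243^2 + 243 = 59295

59295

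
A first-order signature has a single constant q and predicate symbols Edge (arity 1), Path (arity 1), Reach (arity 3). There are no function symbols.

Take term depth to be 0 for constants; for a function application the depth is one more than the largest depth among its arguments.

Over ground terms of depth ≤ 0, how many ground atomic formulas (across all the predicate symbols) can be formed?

3

First count ground terms of depth ≤ 0.
With no function symbols every ground term is a constant, so there is exactly 1 ground term at every depth bound.
N_0 = 1
Explicitly: q.
So |H| = 1.
A ground atom is a predicate applied to a tuple of terms from H, so the count is the sum over predicates of |H|^arity:
  Edge: 1;  Path: 1;  Reach: 1^3 = 1
Total ground atoms: 1 + 1 + 1 = 3.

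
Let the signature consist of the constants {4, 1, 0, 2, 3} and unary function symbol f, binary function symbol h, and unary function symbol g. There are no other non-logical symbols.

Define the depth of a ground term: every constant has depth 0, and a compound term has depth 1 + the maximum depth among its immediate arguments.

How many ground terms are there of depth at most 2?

Let N_k = |{terms of depth ≤ k}|. Then N_0 = 5 and N_k = 5 + N_{k-1} + N_{k-1}^2 + N_{k-1} for k ≥ 1 (one summand per function symbol, arity giving the exponent).
N_0 = 5
N_1 = 5 + 5 + 5^2 + 5 = 40
N_2 = 5 + 40 + 40^2 + 40 = 1685

1685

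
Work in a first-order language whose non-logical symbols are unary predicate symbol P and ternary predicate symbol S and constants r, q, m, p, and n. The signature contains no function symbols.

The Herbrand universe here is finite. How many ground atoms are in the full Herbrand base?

With no function symbols, the Herbrand universe is just the 5 constants.
Ground atoms per predicate: P: 5, S: 5^3 = 125.
Herbrand base size = 5 + 125 = 130.

130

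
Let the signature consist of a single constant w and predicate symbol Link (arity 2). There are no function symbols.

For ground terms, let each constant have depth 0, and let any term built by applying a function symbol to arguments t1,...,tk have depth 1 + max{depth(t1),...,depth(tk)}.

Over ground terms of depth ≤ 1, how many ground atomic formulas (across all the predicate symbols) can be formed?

1

First count ground terms of depth ≤ 1.
With no function symbols every ground term is a constant, so there is exactly 1 ground term at every depth bound.
N_0 = 1
N_1 = 1
Explicitly: w.
So |H| = 1.
A ground atom is a predicate applied to a tuple of terms from H, so the count is the sum over predicates of |H|^arity:
  Link: 1^2 = 1
Total ground atoms: 1.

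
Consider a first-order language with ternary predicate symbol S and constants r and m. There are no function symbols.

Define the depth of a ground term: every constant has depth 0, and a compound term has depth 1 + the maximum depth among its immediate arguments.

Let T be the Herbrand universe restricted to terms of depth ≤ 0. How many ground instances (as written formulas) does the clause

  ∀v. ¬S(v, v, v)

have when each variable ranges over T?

2

Ground terms of depth ≤ 0:
  With no function symbols every ground term is a constant, so there are exactly 2 ground terms at every depth bound.
  N_0 = 2
  Explicitly: r, m.
So there are 2 ground terms available for substitution.
The variable v ranges independently over the available ground terms, and distinct assignments produce distinct instances.
Number of ground instances = 2.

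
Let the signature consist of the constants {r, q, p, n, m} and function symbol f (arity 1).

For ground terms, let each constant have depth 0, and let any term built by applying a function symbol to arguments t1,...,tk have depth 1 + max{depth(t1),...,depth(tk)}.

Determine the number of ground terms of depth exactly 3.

5

Write N_k for the number of ground terms of depth ≤ k. A term of depth ≤ k is either a constant or a function symbol applied to arguments of depth ≤ k−1, so N_k = 5 + N_{k-1}.
N_0 = 5
N_1 = 5 + 5 = 10
N_2 = 5 + 10 = 15
N_3 = 5 + 15 = 20
Terms of depth exactly 3: N_3 − N_2 = 20 − 15 = 5.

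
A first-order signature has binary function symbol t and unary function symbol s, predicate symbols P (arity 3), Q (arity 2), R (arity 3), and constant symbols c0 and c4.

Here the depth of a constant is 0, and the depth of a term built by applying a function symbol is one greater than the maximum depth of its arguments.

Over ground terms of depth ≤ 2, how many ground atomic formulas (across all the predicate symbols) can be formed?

815924

First count ground terms of depth ≤ 2.
If N_k denotes the number of depth-≤k ground terms, the 2 constants give N_0 = 2, and each function symbol of arity r contributes N_{k-1}^r new terms at level k: N_k = 2 + N_{k-1}^2 + N_{k-1}.
N_0 = 2
N_1 = 2 + 2^2 + 2 = 8
N_2 = 2 + 8^2 + 8 = 74
So |H| = 74.
For each predicate symbol, the number of ground atoms is |H| raised to its arity; summing:
  P: 74^3 = 405224;  Q: 74^2 = 5476;  R: 74^3 = 405224
Total ground atoms: 405224 + 5476 + 405224 = 815924.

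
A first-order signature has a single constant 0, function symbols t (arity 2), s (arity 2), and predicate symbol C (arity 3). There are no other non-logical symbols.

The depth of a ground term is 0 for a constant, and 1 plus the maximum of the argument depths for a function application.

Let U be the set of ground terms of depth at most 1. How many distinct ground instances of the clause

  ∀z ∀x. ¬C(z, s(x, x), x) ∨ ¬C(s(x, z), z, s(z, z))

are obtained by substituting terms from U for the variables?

9

Ground terms of depth ≤ 1:
  If N_k denotes the number of depth-≤k ground terms, the 1 constant gives N_0 = 1, and each function symbol of arity r contributes N_{k-1}^r new terms at level k: N_k = 1 + N_{k-1}^2 + N_{k-1}^2.
  N_0 = 1
  N_1 = 1 + 1^2 + 1^2 = 3
So there are 3 ground terms available for substitution.
Each of z, x ranges independently over the available ground terms, and distinct assignments produce distinct instances.
Number of ground instances = 3^2 = 9.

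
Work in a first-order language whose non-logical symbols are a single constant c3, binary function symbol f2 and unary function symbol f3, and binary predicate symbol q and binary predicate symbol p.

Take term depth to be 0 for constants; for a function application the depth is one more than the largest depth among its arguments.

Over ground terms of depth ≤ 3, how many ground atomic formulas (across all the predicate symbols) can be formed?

66978

First count ground terms of depth ≤ 3.
If N_k denotes the number of depth-≤k ground terms, the 1 constant gives N_0 = 1, and each function symbol of arity r contributes N_{k-1}^r new terms at level k: N_k = 1 + N_{k-1}^2 + N_{k-1}.
N_0 = 1
N_1 = 1 + 1^2 + 1 = 3
N_2 = 1 + 3^2 + 3 = 13
N_3 = 1 + 13^2 + 13 = 183
So |H| = 183.
For each predicate symbol, the number of ground atoms is |H| raised to its arity; summing:
  q: 183^2 = 33489;  p: 183^2 = 33489
Total ground atoms: 33489 + 33489 = 66978.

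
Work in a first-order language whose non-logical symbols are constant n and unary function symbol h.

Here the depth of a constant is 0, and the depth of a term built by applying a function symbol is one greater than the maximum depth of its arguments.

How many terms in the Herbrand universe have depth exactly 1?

1

Let N_k count ground terms of depth at most k. Each non-constant term of depth ≤ k is some function symbol applied to depth-≤(k−1) arguments, giving N_k = 1 + N_{k-1}.
N_0 = 1
N_1 = 1 + 1 = 2
Terms of depth exactly 1: N_1 − N_0 = 2 − 1 = 1.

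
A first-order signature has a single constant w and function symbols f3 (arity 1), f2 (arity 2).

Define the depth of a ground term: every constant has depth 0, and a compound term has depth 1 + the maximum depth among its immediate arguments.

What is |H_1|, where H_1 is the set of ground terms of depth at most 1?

3

Count level by level. With function symbols f3/1, f2/2, the terms of depth ≤ k are the 1 constant together with each function applied to depth-≤(k−1) tuples, so N_k = 1 + N_{k-1} + N_{k-1}^2.
N_0 = 1
N_1 = 1 + 1 + 1^2 = 3
Explicitly: w, f3(w), f2(w, w).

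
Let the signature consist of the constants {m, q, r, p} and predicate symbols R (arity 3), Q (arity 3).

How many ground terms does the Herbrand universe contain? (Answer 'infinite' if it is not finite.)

4

There are no function symbols, so every ground term is one of the 4 constants.
The Herbrand universe is {m, q, r, p}, which is finite with 4 elements.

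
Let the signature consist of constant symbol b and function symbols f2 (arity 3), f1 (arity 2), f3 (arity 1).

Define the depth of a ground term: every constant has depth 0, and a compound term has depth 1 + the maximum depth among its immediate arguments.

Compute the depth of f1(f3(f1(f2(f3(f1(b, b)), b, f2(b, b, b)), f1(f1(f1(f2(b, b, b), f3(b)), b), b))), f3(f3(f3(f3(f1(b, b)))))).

7

depth(f1(b, b)) = 1 + max(0, 0) = 1
depth(f3(f1(b, b))) = 1 + depth(f1(b, b)) = 1 + 1 = 2
depth(f2(b, b, b)) = 1 + max(0, 0, 0) = 1
depth(f2(f3(f1(b, b)), b, f2(b, b, b))) = 1 + max(2, 0, 1) = 3
depth(f3(b)) = 1 + depth(b) = 1 + 0 = 1
depth(f1(f2(b, b, b), f3(b))) = 1 + max(1, 1) = 2
depth(f1(f1(f2(b, b, b), f3(b)), b)) = 1 + max(2, 0) = 3
depth(f1(f1(f1(f2(b, b, b), f3(b)), b), b)) = 1 + max(3, 0) = 4
depth(f1(f2(f3(f1(b, b)), b, f2(b, b, b)), f1(f1(f1(f2(b, b, b), f3(b)), b), b))) = 1 + max(3, 4) = 5
depth(f3(f1(f2(f3(f1(b, b)), b, f2(b, b, b)), f1(f1(f1(f2(b, b, b), f3(b)), b), b)))) = 1 + depth(f1(f2(f3(f1(b, b)), b, f2(b, b, b)), f1(f1(f1(f2(b, b, b), f3(b)), b), b))) = 1 + 5 = 6
depth(f3(f3(f1(b, b)))) = 1 + depth(f3(f1(b, b))) = 1 + 2 = 3
depth(f3(f3(f3(f1(b, b))))) = 1 + depth(f3(f3(f1(b, b)))) = 1 + 3 = 4
depth(f3(f3(f3(f3(f1(b, b)))))) = 1 + depth(f3(f3(f3(f1(b, b))))) = 1 + 4 = 5
depth(f1(f3(f1(f2(f3(f1(b, b)), b, f2(b, b, b)), f1(f1(f1(f2(b, b, b), f3(b)), b), b))), f3(f3(f3(f3(f1(b, b))))))) = 1 + max(6, 5) = 7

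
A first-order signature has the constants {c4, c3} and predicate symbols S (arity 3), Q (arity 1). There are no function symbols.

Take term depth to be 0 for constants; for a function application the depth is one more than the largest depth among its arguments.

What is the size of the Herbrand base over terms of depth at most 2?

10

First count ground terms of depth ≤ 2.
With no function symbols every ground term is a constant, so there are exactly 2 ground terms at every depth bound.
N_0 = 2
N_1 = 2
N_2 = 2
Explicitly: c4, c3.
So |H| = 2.
For each predicate symbol, the number of ground atoms is |H| raised to its arity; summing:
  S: 2^3 = 8;  Q: 2
Total ground atoms: 8 + 2 = 10.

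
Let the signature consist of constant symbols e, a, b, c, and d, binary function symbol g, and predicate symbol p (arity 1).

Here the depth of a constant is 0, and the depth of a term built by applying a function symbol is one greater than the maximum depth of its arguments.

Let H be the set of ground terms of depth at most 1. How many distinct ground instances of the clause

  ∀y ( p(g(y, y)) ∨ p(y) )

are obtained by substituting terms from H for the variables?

Ground terms of depth ≤ 1:
  Let N_k count ground terms of depth at most k. Each non-constant term of depth ≤ k is some function symbol applied to depth-≤(k−1) arguments, giving N_k = 5 + N_{k-1}^2.
  N_0 = 5
  N_1 = 5 + 5^2 = 30
So there are 30 ground terms available for substitution.
There is 1 variable to instantiate (y),  occurring in at least one literal, so different choices give different ground instances.
Number of ground instances = 30.

30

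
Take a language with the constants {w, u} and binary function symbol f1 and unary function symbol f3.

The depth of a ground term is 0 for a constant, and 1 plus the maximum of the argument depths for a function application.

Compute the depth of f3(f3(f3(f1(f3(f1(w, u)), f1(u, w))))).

6

depth(f1(w, u)) = 1 + max(0, 0) = 1
depth(f3(f1(w, u))) = 1 + depth(f1(w, u)) = 1 + 1 = 2
depth(f1(u, w)) = 1 + max(0, 0) = 1
depth(f1(f3(f1(w, u)), f1(u, w))) = 1 + max(2, 1) = 3
depth(f3(f1(f3(f1(w, u)), f1(u, w)))) = 1 + depth(f1(f3(f1(w, u)), f1(u, w))) = 1 + 3 = 4
depth(f3(f3(f1(f3(f1(w, u)), f1(u, w))))) = 1 + depth(f3(f1(f3(f1(w, u)), f1(u, w)))) = 1 + 4 = 5
depth(f3(f3(f3(f1(f3(f1(w, u)), f1(u, w)))))) = 1 + depth(f3(f3(f1(f3(f1(w, u)), f1(u, w))))) = 1 + 5 = 6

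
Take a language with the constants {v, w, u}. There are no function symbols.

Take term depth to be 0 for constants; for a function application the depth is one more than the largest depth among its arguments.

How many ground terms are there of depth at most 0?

With no function symbols every ground term is a constant, so there are exactly 3 ground terms at every depth bound.
N_0 = 3

3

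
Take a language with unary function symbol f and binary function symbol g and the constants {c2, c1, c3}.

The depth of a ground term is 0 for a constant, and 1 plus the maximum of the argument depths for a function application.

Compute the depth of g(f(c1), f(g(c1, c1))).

depth(f(c1)) = 1 + depth(c1) = 1 + 0 = 1
depth(g(c1, c1)) = 1 + max(0, 0) = 1
depth(f(g(c1, c1))) = 1 + depth(g(c1, c1)) = 1 + 1 = 2
depth(g(f(c1), f(g(c1, c1)))) = 1 + max(1, 2) = 3

3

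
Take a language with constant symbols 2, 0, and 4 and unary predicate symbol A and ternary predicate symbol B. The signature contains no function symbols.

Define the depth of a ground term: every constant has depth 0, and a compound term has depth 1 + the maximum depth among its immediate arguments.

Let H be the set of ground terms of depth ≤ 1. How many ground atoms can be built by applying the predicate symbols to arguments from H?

First count ground terms of depth ≤ 1.
With no function symbols every ground term is a constant, so there are exactly 3 ground terms at every depth bound.
N_0 = 3
N_1 = 3
Explicitly: 2, 0, 4.
So |H| = 3.
A ground atom is a predicate applied to a tuple of terms from H, so the count is the sum over predicates of |H|^arity:
  A: 3;  B: 3^3 = 27
Total ground atoms: 3 + 27 = 30.

30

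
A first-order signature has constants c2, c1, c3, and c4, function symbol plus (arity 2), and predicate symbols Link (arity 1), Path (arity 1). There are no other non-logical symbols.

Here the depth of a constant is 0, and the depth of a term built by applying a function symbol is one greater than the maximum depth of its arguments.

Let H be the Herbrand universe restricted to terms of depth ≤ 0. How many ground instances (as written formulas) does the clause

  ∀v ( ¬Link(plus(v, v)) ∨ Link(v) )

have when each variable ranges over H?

Ground terms of depth ≤ 0:
  Let N_k count ground terms of depth at most k. Each non-constant term of depth ≤ k is some function symbol applied to depth-≤(k−1) arguments, giving N_k = 4 + N_{k-1}^2.
  N_0 = 4
So there are 4 ground terms available for substitution.
The variable v ranges independently over the available ground terms, and distinct assignments produce distinct instances.
Number of ground instances = 4.

4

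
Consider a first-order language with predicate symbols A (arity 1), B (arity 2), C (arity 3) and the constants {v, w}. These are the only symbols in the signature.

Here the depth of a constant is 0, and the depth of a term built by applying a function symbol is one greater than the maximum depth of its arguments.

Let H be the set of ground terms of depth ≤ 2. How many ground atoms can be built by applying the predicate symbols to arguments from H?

First count ground terms of depth ≤ 2.
With no function symbols every ground term is a constant, so there are exactly 2 ground terms at every depth bound.
N_0 = 2
N_1 = 2
N_2 = 2
Explicitly: v, w.
So |H| = 2.
A ground atom is a predicate applied to a tuple of terms from H, so the count is the sum over predicates of |H|^arity:
  A: 2;  B: 2^2 = 4;  C: 2^3 = 8
Total ground atoms: 2 + 4 + 8 = 14.

14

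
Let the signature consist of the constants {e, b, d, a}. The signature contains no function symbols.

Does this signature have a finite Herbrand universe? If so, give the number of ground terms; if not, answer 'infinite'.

There are no function symbols, so every ground term is one of the 4 constants.
The Herbrand universe is {e, b, d, a}, which is finite with 4 elements.

4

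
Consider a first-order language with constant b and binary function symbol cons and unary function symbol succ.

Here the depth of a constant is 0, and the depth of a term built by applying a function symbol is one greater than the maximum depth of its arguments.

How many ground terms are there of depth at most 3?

Let N_k count ground terms of depth at most k. Each non-constant term of depth ≤ k is some function symbol applied to depth-≤(k−1) arguments, giving N_k = 1 + N_{k-1}^2 + N_{k-1}.
N_0 = 1
N_1 = 1 + 1^2 + 1 = 3
N_2 = 1 + 3^2 + 3 = 13
N_3 = 1 + 13^2 + 13 = 183

183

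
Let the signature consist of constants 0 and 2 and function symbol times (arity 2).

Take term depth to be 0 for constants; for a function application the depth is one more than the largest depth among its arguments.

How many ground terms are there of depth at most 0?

Write N_k for the number of ground terms of depth ≤ k. A term of depth ≤ k is either a constant or a function symbol applied to arguments of depth ≤ k−1, so N_k = 2 + N_{k-1}^2.
N_0 = 2
Explicitly: 0, 2.

2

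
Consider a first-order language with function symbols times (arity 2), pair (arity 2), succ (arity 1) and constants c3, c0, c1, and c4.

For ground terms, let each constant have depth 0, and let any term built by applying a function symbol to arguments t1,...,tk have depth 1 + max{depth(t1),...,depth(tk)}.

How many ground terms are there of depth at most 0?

4

Let N_k = |{terms of depth ≤ k}|. Then N_0 = 4 and N_k = 4 + N_{k-1}^2 + N_{k-1}^2 + N_{k-1} for k ≥ 1 (one summand per function symbol, arity giving the exponent).
N_0 = 4
Explicitly: c3, c0, c1, c4.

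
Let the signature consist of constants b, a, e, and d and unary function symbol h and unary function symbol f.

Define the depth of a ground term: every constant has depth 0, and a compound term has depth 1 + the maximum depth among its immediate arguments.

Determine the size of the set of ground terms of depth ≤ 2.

28

If N_k denotes the number of depth-≤k ground terms, the 4 constants give N_0 = 4, and each function symbol of arity r contributes N_{k-1}^r new terms at level k: N_k = 4 + N_{k-1} + N_{k-1}.
N_0 = 4
N_1 = 4 + 4 + 4 = 12
N_2 = 4 + 12 + 12 = 28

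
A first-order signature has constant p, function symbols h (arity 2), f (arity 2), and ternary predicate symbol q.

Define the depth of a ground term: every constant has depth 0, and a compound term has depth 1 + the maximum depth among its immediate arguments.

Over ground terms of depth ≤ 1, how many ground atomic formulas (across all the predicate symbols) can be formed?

First count ground terms of depth ≤ 1.
Let N_k = |{terms of depth ≤ k}|. Then N_0 = 1 and N_k = 1 + N_{k-1}^2 + N_{k-1}^2 for k ≥ 1 (one summand per function symbol, arity giving the exponent).
N_0 = 1
N_1 = 1 + 1^2 + 1^2 = 3
So |H| = 3.
Ground atoms are formed by filling each argument slot of a predicate with a term from H, so an r-ary predicate gives |H|^r atoms:
  q: 3^3 = 27
Total ground atoms: 27.

27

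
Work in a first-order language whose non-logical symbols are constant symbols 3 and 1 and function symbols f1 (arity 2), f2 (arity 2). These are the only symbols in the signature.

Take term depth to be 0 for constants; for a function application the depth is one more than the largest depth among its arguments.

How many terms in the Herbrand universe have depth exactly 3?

81408

Let N_k count ground terms of depth at most k. Each non-constant term of depth ≤ k is some function symbol applied to depth-≤(k−1) arguments, giving N_k = 2 + N_{k-1}^2 + N_{k-1}^2.
N_0 = 2
N_1 = 2 + 2^2 + 2^2 = 10
N_2 = 2 + 10^2 + 10^2 = 202
N_3 = 2 + 202^2 + 202^2 = 81610
Terms of depth exactly 3: N_3 − N_2 = 81610 − 202 = 81408.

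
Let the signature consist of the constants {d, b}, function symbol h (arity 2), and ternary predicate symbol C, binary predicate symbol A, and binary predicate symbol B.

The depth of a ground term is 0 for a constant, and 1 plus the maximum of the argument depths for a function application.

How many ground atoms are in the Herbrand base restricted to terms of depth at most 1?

First count ground terms of depth ≤ 1.
Count level by level. With function symbols h/2, the terms of depth ≤ k are the 2 constants together with each function applied to depth-≤(k−1) tuples, so N_k = 2 + N_{k-1}^2.
N_0 = 2
N_1 = 2 + 2^2 = 6
Explicitly: d, b, h(d, d), h(d, b), h(b, d), h(b, b).
So |H| = 6.
Ground atoms are formed by filling each argument slot of a predicate with a term from H, so an r-ary predicate gives |H|^r atoms:
  C: 6^3 = 216;  A: 6^2 = 36;  B: 6^2 = 36
Total ground atoms: 216 + 36 + 36 = 288.

288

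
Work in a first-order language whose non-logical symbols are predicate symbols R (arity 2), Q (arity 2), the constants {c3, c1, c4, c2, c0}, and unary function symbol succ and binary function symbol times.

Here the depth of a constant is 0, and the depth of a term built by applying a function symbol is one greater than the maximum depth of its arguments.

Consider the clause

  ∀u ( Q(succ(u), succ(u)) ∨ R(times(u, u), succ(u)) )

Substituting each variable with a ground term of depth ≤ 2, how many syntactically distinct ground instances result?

1265

Ground terms of depth ≤ 2:
  Write N_k for the number of ground terms of depth ≤ k. A term of depth ≤ k is either a constant or a function symbol applied to arguments of depth ≤ k−1, so N_k = 5 + N_{k-1} + N_{k-1}^2.
  N_0 = 5
  N_1 = 5 + 5 + 5^2 = 35
  N_2 = 5 + 35 + 35^2 = 1265
So there are 1265 ground terms available for substitution.
There is 1 variable to instantiate (u),  occurring in at least one literal, so different choices give different ground instances.
Number of ground instances = 1265.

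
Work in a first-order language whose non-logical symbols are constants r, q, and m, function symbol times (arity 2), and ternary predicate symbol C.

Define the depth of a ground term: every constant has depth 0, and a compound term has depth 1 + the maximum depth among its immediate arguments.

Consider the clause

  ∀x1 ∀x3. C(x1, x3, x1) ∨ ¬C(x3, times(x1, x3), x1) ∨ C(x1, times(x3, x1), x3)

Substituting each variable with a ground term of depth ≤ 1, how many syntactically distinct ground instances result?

144

Ground terms of depth ≤ 1:
  Let N_k = |{terms of depth ≤ k}|. Then N_0 = 3 and N_k = 3 + N_{k-1}^2 for k ≥ 1 (one summand per function symbol, arity giving the exponent).
  N_0 = 3
  N_1 = 3 + 3^2 = 12
  Explicitly: r, q, m, times(r, r), times(r, q), times(r, m), times(q, r), times(q, q), times(q, m), times(m, r), times(m, q), times(m, m).
So there are 12 ground terms available for substitution.
Each of x1, x3 ranges independently over the available ground terms, and distinct assignments produce distinct instances.
Number of ground instances = 12^2 = 144.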